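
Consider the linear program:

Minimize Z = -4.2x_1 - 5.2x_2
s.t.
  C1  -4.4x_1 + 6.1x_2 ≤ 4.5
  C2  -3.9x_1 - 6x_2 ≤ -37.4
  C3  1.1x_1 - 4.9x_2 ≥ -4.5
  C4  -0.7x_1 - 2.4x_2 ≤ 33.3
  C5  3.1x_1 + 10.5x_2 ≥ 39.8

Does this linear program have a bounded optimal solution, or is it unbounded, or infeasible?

From the feasible point (15626/2571, 5869/2571), moving in the direction (2.4, -0.7) keeps every constraint satisfied while Z decreases without bound.

unbounded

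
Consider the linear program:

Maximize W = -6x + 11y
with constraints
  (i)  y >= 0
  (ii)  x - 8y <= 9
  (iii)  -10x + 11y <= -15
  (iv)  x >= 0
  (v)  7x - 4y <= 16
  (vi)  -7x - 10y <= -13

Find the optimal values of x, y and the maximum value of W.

Feasible corners and W = -6x + 11y:
  (16/7, 0) → W = -96/7
  (13/7, 0) → W = -78/7
  (116/37, 55/37) → W = -91/37
  (293/177, 25/177) → W = -1483/177

x = 116/37, y = 55/37, maximum W = -91/37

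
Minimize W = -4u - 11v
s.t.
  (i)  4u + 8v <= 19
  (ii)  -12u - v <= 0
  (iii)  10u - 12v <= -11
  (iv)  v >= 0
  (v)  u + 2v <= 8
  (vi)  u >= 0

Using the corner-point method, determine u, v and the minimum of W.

Extreme points and W = -4u - 11v:
  (35/32, 117/64) → W = -1567/64
  (0, 19/8) → W = -209/8
  (0, 11/12) → W = -121/12

u = 0, v = 19/8, minimum W = -209/8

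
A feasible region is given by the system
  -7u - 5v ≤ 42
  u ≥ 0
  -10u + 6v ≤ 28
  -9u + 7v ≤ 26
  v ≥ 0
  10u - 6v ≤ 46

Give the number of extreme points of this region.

Of the 14 pairwise boundary intersections, those satisfying every inequality are:
  (0, 26/7)
  (0, 0)
  (239/8, 337/8)
  (23/5, 0)

4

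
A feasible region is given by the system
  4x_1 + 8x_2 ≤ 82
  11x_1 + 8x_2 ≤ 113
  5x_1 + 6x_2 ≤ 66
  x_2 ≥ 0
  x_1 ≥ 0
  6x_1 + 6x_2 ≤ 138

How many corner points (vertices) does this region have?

The feasible vertices (each the meet of two boundaries and inside every other half-plane) are:
  (9/4, 73/8)
  (0, 41/4)
  (75/13, 161/26)
  (113/11, 0)
  (0, 0)

5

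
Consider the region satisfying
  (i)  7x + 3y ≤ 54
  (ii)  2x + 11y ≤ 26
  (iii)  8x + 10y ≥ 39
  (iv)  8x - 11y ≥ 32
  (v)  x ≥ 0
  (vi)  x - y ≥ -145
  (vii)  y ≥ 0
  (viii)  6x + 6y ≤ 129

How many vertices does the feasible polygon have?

5

Of the 28 pairwise boundary intersections, those satisfying every inequality are:
  (516/71, 74/71)
  (54/7, 0)
  (29/5, 72/55)
  (107/24, 1/3)
  (39/8, 0)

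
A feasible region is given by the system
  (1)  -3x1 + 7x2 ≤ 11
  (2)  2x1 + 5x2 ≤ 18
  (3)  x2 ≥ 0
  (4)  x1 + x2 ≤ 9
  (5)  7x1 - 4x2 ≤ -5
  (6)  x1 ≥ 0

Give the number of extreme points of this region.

3

Pairwise boundary intersections that survive every other constraint:
  (9/37, 62/37)
  (0, 11/7)
  (0, 5/4)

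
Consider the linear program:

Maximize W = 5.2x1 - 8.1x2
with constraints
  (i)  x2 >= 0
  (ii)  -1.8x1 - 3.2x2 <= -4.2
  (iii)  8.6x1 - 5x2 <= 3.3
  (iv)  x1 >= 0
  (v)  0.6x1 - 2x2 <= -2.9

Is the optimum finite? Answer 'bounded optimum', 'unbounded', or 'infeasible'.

bounded optimum

Extreme points and W = 5.2x1 - 8.1x2:
  (211/142, 673/355) → W = -27083/3550
  (0, 1.45) → W = -11.745
The feasible region has finitely many vertices and no improving ray; the maximum is -27083/3550 at (211/142, 673/355).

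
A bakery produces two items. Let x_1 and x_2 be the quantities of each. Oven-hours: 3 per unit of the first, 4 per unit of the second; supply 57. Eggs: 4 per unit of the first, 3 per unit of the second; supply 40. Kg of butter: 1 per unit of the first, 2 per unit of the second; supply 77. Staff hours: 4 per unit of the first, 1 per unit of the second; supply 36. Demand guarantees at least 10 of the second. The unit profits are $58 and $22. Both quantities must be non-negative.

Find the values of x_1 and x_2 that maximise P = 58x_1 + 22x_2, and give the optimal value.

Extreme points and P = 58x_1 + 22x_2:
  (0, 40/3) → P = 880/3
  (0, 10) → P = 220
  (5/2, 10) → P = 365

At the optimal vertex, 4x_1 + 3x_2 = 40 and x_2 = 10.
Solving simultaneously gives x_1 = 5/2, x_2 = 10.

x_1 = 5/2, x_2 = 10, maximum P = 365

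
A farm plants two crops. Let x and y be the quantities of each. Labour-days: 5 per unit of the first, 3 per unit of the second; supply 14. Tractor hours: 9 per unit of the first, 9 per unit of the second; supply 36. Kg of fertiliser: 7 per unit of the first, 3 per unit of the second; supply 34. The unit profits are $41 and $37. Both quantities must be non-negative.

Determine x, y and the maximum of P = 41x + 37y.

x = 1, y = 3, maximum P = 152

Extreme points and P = 41x + 37y:
  (0, 0) → P = 0
  (0, 4) → P = 148
  (14/5, 0) → P = 574/5
  (1, 3) → P = 152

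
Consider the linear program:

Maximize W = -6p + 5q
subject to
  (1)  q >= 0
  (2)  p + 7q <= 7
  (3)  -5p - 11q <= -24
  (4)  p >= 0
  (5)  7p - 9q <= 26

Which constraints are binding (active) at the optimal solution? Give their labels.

(2) and (3)

Vertices and W = -6p + 5q:
  (91/24, 11/24) → W = -491/24
  (245/58, 23/58) → W = -1355/58
  (251/61, 19/61) → W = -1411/61

The maximum is at (91/24, 11/24). Substituting into each constraint, equality holds for (2) and (3); the remaining constraints have slack.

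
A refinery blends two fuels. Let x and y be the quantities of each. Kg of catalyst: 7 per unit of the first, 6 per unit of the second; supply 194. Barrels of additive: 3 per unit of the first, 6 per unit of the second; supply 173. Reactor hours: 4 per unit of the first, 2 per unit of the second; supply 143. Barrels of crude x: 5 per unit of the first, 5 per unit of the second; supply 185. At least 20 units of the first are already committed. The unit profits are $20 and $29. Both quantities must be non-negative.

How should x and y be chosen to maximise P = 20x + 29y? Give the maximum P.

Corner points and P = 20x + 29y:
  (194/7, 0) → P = 3880/7
  (20, 0) → P = 400
  (20, 9) → P = 661

x = 20, y = 9, maximum P = 661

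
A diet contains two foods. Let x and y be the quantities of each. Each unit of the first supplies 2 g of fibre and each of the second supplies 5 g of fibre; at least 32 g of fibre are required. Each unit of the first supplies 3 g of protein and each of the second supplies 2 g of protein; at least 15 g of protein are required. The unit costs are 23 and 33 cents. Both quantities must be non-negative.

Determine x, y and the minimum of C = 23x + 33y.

Feasible corners and C = 23x + 33y:
  (0, 15/2) → C = 495/2
  (16, 0) → C = 368
  (1, 6) → C = 221
The feasible region is unbounded (it extends along (0, 1), (1, 0)), but C strictly increases along every unbounded feasible direction, so there is no improving ray and the minimum is attained at a vertex.

The binding constraints are 2x + 5y = 32 and 3x + 2y = 15.
Solving simultaneously gives x = 1, y = 6.

x = 1, y = 6, minimum C = 221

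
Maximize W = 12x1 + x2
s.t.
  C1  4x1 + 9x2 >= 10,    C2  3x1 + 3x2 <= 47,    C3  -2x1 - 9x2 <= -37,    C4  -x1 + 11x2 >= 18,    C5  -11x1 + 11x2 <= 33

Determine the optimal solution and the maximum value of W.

Feasible corners and W = 12x1 + x2:
  (463/36, 101/36) → W = 5657/36
  (19/3, 28/3) → W = 256/3
  (245/31, 73/31) → W = 3013/31
  (10/11, 43/11) → W = 163/11

The binding constraints are 3x1 + 3x2 = 47 and -x1 + 11x2 = 18.
Solving simultaneously gives x1 = 463/36, x2 = 101/36.

x1 = 463/36, x2 = 101/36, maximum W = 5657/36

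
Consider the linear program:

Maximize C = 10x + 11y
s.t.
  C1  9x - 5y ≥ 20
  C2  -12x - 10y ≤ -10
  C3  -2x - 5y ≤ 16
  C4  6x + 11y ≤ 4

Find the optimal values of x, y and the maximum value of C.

x = 49/2, y = -13, maximum C = 102

Feasible corners and C = 10x + 11y:
  (5/3, -1) → C = 17/3
  (80/43, -28/43) → C = 492/43
  (21/4, -53/10) → C = -29/5
  (49/2, -13) → C = 102

At the optimal vertex, -2x - 5y = 16 and 6x + 11y = 4.
Solving simultaneously gives x = 49/2, y = -13.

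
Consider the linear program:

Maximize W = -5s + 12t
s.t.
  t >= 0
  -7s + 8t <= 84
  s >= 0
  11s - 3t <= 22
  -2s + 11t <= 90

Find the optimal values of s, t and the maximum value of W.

s = 0, t = 90/11, maximum W = 1080/11

Corner points and W = -5s + 12t:
  (0, 0) → W = 0
  (2, 0) → W = -10
  (0, 90/11) → W = 1080/11
  (512/115, 1034/115) → W = 9848/115

The optimum lies where s = 0 and -2s + 11t = 90.
Solving simultaneously gives s = 0, t = 90/11.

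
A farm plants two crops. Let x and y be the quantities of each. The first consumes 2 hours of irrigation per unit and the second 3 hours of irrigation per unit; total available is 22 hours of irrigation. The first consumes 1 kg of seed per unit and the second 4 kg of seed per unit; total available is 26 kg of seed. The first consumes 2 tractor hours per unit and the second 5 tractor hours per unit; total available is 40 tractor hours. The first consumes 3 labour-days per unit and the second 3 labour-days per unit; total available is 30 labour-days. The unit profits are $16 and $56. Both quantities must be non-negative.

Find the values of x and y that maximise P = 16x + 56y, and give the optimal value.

Vertices and P = 16x + 56y:
  (0, 0) → P = 0
  (0, 13/2) → P = 364
  (10, 0) → P = 160
  (2, 6) → P = 368
  (8, 2) → P = 240

At the optimal vertex, 2x + 3y = 22 and x + 4y = 26.
Solving simultaneously gives x = 2, y = 6.

x = 2, y = 6, maximum P = 368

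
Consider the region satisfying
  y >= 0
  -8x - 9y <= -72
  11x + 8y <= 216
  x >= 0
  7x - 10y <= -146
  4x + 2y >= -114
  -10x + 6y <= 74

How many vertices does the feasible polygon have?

Of the 21 pairwise boundary intersections, those satisfying every inequality are:
  (496/83, 1559/83)
  (352/73, 1487/73)
  (68/29, 471/29)

3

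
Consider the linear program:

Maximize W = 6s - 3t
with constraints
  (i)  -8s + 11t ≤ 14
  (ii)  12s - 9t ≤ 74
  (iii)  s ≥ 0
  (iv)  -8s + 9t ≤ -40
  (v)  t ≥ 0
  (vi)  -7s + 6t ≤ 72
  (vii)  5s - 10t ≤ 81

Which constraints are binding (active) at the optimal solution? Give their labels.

Corner points and W = 6s - 3t:
  (17/2, 28/9) → W = 125/3
  (37/6, 0) → W = 37
  (5, 0) → W = 30

The maximum is at (17/2, 28/9). Substituting into each constraint, equality holds for (ii) and (iv); the remaining constraints have slack.

(ii) and (iv)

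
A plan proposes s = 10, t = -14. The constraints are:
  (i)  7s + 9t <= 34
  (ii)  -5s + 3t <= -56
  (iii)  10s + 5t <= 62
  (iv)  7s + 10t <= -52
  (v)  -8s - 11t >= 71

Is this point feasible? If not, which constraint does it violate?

(i): -56 ≤ 34 ✓
(ii): -92 ≤ -56 ✓
(iii): 30 ≤ 62 ✓
(iv): -70 ≤ -52 ✓
(v): 74 ≥ 71 ✓

feasible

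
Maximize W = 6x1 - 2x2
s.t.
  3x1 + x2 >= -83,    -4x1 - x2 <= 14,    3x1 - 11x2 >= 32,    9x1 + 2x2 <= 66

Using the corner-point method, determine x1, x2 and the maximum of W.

x1 = 232/3, x2 = -315, maximum W = 1094

Vertices and W = 6x1 - 2x2:
  (69, -290) → W = 994
  (232/3, -315) → W = 1094
  (-122/47, -170/47) → W = -392/47
  (158/21, -6/7) → W = 328/7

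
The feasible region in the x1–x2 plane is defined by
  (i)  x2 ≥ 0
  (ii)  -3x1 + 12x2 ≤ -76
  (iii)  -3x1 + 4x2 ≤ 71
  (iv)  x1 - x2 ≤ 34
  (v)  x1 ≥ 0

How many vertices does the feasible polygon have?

3

Of the 10 pairwise boundary intersections, those satisfying every inequality are:
  (76/3, 0)
  (34, 0)
  (332/9, 26/9)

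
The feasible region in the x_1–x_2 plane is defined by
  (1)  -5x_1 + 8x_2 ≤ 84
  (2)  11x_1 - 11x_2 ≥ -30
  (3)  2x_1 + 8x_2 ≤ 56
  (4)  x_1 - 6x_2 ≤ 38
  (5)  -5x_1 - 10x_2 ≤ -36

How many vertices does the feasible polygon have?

Pairwise boundary intersections that survive every other constraint:
  (188/55, 338/55)
  (32/55, 182/55)
  (32, -1)
  (149/10, -77/20)

4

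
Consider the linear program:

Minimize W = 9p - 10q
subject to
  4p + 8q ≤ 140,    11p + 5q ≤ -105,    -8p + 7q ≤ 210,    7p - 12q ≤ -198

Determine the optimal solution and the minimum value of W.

p = -595/39, q = 490/39, minimum W = -10255/39

Corner points and W = 9p - 10q:
  (-595/39, 490/39) → W = -10255/39
  (-2250/167, 1443/167) → W = -34680/167
  (-1134/47, 114/47) → W = -11346/47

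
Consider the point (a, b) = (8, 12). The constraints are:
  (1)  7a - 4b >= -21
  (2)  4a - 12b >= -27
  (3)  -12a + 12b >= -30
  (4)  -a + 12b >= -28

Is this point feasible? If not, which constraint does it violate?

Constraint (2): 4a - 12b = -112, which is not ≥ -27. All other constraints are satisfied.

not feasible — violates (2)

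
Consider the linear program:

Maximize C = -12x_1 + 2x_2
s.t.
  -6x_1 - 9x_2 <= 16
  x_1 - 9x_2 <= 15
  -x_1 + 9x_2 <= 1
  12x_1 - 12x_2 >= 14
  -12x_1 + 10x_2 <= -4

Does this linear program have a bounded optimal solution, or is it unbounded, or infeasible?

Extreme points and C = -12x_1 + 2x_2:
  (-1/7, -106/63) → C = -104/63
  (-11/30, -23/15) → C = 4/3
  (23/16, 13/48) → C = -401/24
The feasible region has finitely many vertices and no improving ray; the maximum is 4/3 at (-11/30, -23/15).

bounded optimum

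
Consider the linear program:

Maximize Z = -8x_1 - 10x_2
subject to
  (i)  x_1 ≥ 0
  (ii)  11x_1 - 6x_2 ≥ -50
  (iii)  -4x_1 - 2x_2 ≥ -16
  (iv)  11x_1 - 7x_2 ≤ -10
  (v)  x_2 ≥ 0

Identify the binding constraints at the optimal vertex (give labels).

(i) and (iv)

Feasible corners and Z = -8x_1 - 10x_2:
  (0, 8) → Z = -80
  (0, 10/7) → Z = -100/7
  (46/25, 108/25) → Z = -1448/25

The maximum is at (0, 10/7). Substituting into each constraint, equality holds for (i) and (iv); the remaining constraints have slack.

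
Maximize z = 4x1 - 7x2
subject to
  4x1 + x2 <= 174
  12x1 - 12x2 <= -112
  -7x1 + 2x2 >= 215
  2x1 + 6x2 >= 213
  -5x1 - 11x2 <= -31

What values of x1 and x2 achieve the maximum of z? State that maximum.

x1 = -432/23, x2 = 1921/46, maximum z = -16903/46

Extreme points and z = 4x1 - 7x2:
  (133/15, 2078/15) → z = -14014/15
  (-432/23, 1921/46) → z = -16903/46
  (-2157/8, 1003/8) → z = -15649/8
The feasible region is unbounded (it extends along (-11, 5), (-1, 4)), but z strictly decreases along every unbounded feasible direction, so there is no improving ray and the maximum is attained at a vertex.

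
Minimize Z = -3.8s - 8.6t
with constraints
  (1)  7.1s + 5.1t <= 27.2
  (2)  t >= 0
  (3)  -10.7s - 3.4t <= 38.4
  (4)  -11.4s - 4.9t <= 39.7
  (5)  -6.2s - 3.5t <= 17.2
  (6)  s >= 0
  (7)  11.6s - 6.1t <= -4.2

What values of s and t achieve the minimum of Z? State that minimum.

s = 0, t = 16/3, minimum Z = -688/15

Extreme points and Z = -3.8s - 8.6t:
  (0, 16/3) → Z = -688/15
  (14450/10247, 34534/10247) → Z = -1759512/51235
  (0, 42/61) → Z = -1806/305

The binding constraints are 7.1s + 5.1t = 27.2 and s = 0.
Solving simultaneously gives s = 0, t = 16/3.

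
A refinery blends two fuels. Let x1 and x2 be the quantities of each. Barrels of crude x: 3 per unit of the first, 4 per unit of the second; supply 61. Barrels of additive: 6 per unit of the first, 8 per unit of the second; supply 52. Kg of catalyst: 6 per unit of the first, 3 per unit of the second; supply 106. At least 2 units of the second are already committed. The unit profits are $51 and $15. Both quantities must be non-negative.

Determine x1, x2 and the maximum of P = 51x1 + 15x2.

At the optimal vertex, 6x1 + 8x2 = 52 and x2 = 2.
Solving simultaneously gives x1 = 6, x2 = 2.

x1 = 6, x2 = 2, maximum P = 336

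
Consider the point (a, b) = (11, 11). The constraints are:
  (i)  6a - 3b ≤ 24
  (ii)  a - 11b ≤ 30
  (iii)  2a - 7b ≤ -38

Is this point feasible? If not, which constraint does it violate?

not feasible — violates (i)

Constraint (i): 6a - 3b = 33, which is not ≤ 24. All other constraints are satisfied.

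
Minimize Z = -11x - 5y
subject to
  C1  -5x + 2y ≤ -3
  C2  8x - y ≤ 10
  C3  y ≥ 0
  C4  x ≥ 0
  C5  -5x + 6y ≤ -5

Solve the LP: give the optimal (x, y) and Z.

x = 55/43, y = 10/43, minimum Z = -655/43

Vertices and Z = -11x - 5y:
  (5/4, 0) → Z = -55/4
  (55/43, 10/43) → Z = -655/43
  (1, 0) → Z = -11

At the optimal vertex, 8x - y = 10 and -5x + 6y = -5.
Solving simultaneously gives x = 55/43, y = 10/43.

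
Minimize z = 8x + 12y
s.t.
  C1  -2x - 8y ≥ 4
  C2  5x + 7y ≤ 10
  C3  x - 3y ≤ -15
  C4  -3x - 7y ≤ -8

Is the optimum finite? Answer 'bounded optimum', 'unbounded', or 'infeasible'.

infeasible

The boundaries -2x - 8y = 4 and x - 3y = -15 meet at (-66/7, 13/7), but that point violates -3x - 7y ≤ -8. Every candidate vertex is excluded by some other constraint, so the feasible region is empty.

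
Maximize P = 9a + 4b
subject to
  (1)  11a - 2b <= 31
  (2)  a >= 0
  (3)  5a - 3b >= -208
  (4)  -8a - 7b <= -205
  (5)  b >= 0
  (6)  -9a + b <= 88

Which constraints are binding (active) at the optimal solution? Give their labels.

(1) and (3)

Extreme points and P = 9a + 4b:
  (509/23, 2443/23) → P = 14353/23
  (209/31, 669/31) → P = 147
  (0, 208/3) → P = 832/3
  (0, 205/7) → P = 820/7

The maximum is at (509/23, 2443/23). Substituting into each constraint, equality holds for (1) and (3); the remaining constraints have slack.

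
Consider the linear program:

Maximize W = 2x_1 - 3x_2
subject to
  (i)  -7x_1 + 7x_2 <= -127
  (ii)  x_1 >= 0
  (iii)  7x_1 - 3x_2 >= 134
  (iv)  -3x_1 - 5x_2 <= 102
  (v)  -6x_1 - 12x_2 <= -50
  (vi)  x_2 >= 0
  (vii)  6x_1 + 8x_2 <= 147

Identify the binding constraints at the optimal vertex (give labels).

(vi) and (vii)

Corner points and W = 2x_1 - 3x_2:
  (557/28, 7/4) → W = 967/28
  (2045/98, 267/98) → W = 3289/98
  (134/7, 0) → W = 268/7
  (49/2, 0) → W = 49

The maximum is at (49/2, 0). Substituting into each constraint, equality holds for (vi) and (vii); the remaining constraints have slack.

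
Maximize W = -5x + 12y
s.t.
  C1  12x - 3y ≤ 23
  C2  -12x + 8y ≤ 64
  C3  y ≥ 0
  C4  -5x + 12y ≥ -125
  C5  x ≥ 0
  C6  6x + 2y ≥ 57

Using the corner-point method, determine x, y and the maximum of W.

x = 94/15, y = 87/5, maximum W = 2662/15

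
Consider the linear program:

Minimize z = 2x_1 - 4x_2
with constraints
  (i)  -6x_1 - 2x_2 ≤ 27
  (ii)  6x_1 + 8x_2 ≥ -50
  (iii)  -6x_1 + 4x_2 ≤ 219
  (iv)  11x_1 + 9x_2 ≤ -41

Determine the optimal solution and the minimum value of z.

At the optimal vertex, -6x_1 - 2x_2 = 27 and 11x_1 + 9x_2 = -41.
Solving simultaneously gives x_1 = -161/32, x_2 = 51/32.

x_1 = -161/32, x_2 = 51/32, minimum z = -263/16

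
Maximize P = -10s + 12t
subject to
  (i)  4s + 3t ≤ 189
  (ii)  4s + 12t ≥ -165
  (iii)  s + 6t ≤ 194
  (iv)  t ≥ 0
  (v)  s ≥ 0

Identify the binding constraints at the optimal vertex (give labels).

(iii) and (v)

Feasible corners and P = -10s + 12t:
  (184/7, 587/21) → P = 508/7
  (189/4, 0) → P = -945/2
  (0, 97/3) → P = 388
  (0, 0) → P = 0

The maximum is at (0, 97/3). Substituting into each constraint, equality holds for (iii) and (v); the remaining constraints have slack.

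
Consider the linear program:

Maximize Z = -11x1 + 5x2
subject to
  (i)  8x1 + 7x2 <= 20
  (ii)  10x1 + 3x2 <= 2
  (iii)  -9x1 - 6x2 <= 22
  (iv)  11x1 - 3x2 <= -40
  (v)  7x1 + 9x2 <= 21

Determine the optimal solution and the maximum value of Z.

Feasible corners and Z = -11x1 + 5x2:
  (-102/31, 118/93) → Z = 3956/93
  (-108/13, 343/39) → Z = 5279/39
  (-99/40, 511/120) → Z = 2911/60

At the optimal vertex, -9x1 - 6x2 = 22 and 7x1 + 9x2 = 21.
Solving simultaneously gives x1 = -108/13, x2 = 343/39.

x1 = -108/13, x2 = 343/39, maximum Z = 5279/39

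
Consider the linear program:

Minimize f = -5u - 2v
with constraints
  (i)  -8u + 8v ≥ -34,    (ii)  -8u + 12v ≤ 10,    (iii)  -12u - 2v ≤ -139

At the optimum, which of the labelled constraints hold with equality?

Vertices and f = -5u - 2v:
  (61/4, 11) → f = -393/4
  (295/28, 44/7) → f = -261/4
  (103/10, 77/10) → f = -669/10

The minimum is at (61/4, 11). Substituting into each constraint, equality holds for (i) and (ii); the remaining constraints have slack.

(i) and (ii)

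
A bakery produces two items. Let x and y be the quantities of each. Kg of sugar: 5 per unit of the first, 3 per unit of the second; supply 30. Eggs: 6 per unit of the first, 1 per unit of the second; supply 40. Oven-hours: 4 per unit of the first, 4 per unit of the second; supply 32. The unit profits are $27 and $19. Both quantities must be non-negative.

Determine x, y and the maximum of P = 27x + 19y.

x = 3, y = 5, maximum P = 176

Extreme points and P = 27x + 19y:
  (0, 0) → P = 0
  (0, 8) → P = 152
  (6, 0) → P = 162
  (3, 5) → P = 176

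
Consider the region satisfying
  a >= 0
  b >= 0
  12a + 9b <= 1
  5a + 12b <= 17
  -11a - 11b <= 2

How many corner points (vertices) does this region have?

The feasible vertices (each the meet of two boundaries and inside every other half-plane) are:
  (0, 0)
  (0, 1/9)
  (1/12, 0)

3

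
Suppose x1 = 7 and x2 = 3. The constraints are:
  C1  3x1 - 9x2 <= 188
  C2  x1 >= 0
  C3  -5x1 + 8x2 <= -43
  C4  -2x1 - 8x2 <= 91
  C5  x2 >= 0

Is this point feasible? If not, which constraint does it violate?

Constraint C3: -5x1 + 8x2 = -11, which is not ≤ -43. All other constraints are satisfied.

not feasible — violates C3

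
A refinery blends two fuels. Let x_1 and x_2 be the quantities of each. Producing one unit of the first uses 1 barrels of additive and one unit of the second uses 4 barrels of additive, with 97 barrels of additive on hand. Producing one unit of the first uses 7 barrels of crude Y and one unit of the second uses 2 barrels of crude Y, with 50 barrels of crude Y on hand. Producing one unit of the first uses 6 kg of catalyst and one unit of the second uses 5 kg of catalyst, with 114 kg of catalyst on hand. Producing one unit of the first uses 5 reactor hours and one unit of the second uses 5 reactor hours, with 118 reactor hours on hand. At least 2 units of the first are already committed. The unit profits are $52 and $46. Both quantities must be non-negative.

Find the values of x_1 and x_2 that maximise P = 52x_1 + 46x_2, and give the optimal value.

x_1 = 2, x_2 = 18, maximum P = 932

Corner points and P = 52x_1 + 46x_2:
  (50/7, 0) → P = 2600/7
  (2, 0) → P = 104
  (2, 18) → P = 932

The optimum lies where 7x_1 + 2x_2 = 50 and x_1 = 2.
Solving simultaneously gives x_1 = 2, x_2 = 18.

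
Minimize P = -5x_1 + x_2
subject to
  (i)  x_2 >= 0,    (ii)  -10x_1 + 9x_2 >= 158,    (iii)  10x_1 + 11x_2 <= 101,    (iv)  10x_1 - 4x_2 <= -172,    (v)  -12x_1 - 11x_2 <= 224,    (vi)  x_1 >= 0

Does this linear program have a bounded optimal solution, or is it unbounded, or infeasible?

infeasible

The boundaries x_2 = 0 and 10x_1 - 4x_2 = -172 meet at (-86/5, 0), but that point violates x_1 ≥ 0. Every candidate vertex is excluded by some other constraint, so the feasible region is empty.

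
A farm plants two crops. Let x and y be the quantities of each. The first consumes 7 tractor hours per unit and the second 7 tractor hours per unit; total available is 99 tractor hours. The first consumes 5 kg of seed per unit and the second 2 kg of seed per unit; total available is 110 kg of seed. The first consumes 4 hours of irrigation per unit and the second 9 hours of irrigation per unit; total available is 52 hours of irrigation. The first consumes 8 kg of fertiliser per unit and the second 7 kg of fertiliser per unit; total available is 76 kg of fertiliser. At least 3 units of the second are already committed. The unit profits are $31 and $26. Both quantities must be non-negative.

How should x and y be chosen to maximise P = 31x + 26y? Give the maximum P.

At the optimal vertex, 4x + 9y = 52 and y = 3.
Solving simultaneously gives x = 25/4, y = 3.

x = 25/4, y = 3, maximum P = 1087/4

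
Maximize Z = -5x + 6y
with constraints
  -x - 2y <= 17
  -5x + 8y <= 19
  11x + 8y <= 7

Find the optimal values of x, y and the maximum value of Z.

Feasible corners and Z = -5x + 6y:
  (-29/3, -11/3) → Z = 79/3
  (75/7, -97/7) → Z = -957/7
  (-3/4, 61/32) → Z = 243/16

The binding constraints are -x - 2y = 17 and -5x + 8y = 19.
Solving simultaneously gives x = -29/3, y = -11/3.

x = -29/3, y = -11/3, maximum Z = 79/3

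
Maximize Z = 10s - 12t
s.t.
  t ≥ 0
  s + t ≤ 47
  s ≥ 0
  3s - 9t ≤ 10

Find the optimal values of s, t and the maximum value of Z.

Feasible corners and Z = 10s - 12t:
  (0, 0) → Z = 0
  (10/3, 0) → Z = 100/3
  (0, 47) → Z = -564
  (433/12, 131/12) → Z = 1379/6

The optimum lies where s + t = 47 and 3s - 9t = 10.
Solving simultaneously gives s = 433/12, t = 131/12.

s = 433/12, t = 131/12, maximum Z = 1379/6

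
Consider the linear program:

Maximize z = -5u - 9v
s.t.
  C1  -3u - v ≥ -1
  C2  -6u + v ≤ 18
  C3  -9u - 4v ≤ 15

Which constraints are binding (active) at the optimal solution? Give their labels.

Extreme points and z = -5u - 9v:
  (-17/9, 20/3) → z = -455/9
  (19/3, -18) → z = 391/3
  (-29/11, 24/11) → z = -71/11

The maximum is at (19/3, -18). Substituting into each constraint, equality holds for C1 and C3; the remaining constraints have slack.

C1 and C3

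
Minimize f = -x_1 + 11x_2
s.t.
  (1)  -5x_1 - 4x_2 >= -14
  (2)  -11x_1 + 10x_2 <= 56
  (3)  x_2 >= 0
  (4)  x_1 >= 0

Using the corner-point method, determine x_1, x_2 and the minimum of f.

Feasible corners and f = -x_1 + 11x_2:
  (14/5, 0) → f = -14/5
  (0, 7/2) → f = 77/2
  (0, 0) → f = 0

At the optimal vertex, -5x_1 - 4x_2 = -14 and x_2 = 0.
Solving simultaneously gives x_1 = 14/5, x_2 = 0.

x_1 = 14/5, x_2 = 0, minimum f = -14/5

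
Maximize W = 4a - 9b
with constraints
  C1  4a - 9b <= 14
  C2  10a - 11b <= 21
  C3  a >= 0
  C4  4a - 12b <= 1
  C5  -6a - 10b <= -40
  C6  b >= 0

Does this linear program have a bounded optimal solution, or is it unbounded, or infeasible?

Extreme points and W = 4a - 9b:
  (325/83, 137/83) → W = 67/83
  (0, 4) → W = -36
The feasible region has finitely many vertices and no improving ray; the maximum is 67/83 at (325/83, 137/83).

bounded optimum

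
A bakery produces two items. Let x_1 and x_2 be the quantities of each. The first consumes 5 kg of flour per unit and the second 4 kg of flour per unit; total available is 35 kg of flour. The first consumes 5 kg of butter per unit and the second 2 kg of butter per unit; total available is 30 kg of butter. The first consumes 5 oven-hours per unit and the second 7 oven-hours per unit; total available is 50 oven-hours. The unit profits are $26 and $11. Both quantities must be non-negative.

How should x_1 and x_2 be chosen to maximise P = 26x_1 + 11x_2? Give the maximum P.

Corner points and P = 26x_1 + 11x_2:
  (0, 0) → P = 0
  (0, 50/7) → P = 550/7
  (6, 0) → P = 156
  (5, 5/2) → P = 315/2
  (3, 5) → P = 133

x_1 = 5, x_2 = 5/2, maximum P = 315/2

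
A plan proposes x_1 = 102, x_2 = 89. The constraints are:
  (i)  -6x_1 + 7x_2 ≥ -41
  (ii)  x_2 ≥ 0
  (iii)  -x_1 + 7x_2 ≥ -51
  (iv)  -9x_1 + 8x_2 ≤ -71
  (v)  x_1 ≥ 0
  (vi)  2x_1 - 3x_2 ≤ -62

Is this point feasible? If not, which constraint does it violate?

(i): 11 ≥ -41 ✓
(ii): 89 ≥ 0 ✓
(iii): 521 ≥ -51 ✓
(iv): -206 ≤ -71 ✓
(v): 102 ≥ 0 ✓
(vi): -63 ≤ -62 ✓

feasible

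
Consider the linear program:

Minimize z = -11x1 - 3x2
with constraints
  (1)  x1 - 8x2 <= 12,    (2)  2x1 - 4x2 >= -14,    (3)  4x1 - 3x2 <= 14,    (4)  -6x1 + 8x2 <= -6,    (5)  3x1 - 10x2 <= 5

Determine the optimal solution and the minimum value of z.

Vertices and z = -11x1 - 3x2:
  (47/7, 30/7) → z = -607/7
  (125/31, 22/31) → z = -1441/31
  (5/9, -1/3) → z = -46/9

The binding constraints are 4x1 - 3x2 = 14 and -6x1 + 8x2 = -6.
Solving simultaneously gives x1 = 47/7, x2 = 30/7.

x1 = 47/7, x2 = 30/7, minimum z = -607/7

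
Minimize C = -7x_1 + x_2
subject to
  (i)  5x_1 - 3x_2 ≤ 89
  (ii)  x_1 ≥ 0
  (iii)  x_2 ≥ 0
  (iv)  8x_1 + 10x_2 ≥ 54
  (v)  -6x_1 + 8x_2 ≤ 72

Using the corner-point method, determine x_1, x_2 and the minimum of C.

Corner points and C = -7x_1 + x_2:
  (89/5, 0) → C = -623/5
  (464/11, 447/11) → C = -2801/11
  (0, 27/5) → C = 27/5
  (0, 9) → C = 9
  (27/4, 0) → C = -189/4

The optimum lies where 5x_1 - 3x_2 = 89 and -6x_1 + 8x_2 = 72.
Solving simultaneously gives x_1 = 464/11, x_2 = 447/11.

x_1 = 464/11, x_2 = 447/11, minimum C = -2801/11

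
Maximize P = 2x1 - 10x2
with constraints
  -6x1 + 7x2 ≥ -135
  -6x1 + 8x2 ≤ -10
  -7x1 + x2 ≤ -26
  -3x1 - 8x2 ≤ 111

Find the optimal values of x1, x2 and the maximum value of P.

x1 = 101/23, x2 = -357/23, maximum P = 164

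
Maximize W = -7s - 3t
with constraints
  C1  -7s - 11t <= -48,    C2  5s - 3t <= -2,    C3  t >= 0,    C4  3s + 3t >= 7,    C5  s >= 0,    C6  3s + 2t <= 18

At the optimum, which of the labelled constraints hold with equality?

Feasible corners and W = -7s - 3t:
  (61/38, 127/38) → W = -404/19
  (0, 48/11) → W = -144/11
  (50/19, 96/19) → W = -638/19
  (0, 9) → W = -27

The maximum is at (0, 48/11). Substituting into each constraint, equality holds for C1 and C5; the remaining constraints have slack.

C1 and C5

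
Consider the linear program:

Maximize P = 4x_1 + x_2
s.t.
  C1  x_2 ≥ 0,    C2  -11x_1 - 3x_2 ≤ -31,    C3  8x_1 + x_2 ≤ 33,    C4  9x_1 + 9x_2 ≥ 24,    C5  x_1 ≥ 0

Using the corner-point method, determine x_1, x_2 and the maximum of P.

The binding constraints are 8x_1 + x_2 = 33 and x_1 = 0.
Solving simultaneously gives x_1 = 0, x_2 = 33.

x_1 = 0, x_2 = 33, maximum P = 33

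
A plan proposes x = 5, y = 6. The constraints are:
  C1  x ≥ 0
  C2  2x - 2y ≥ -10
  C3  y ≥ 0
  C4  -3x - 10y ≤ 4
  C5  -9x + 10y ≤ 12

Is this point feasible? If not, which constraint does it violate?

not feasible — violates C5

Constraint C5: -9x + 10y = 15, which is not ≤ 12. All other constraints are satisfied.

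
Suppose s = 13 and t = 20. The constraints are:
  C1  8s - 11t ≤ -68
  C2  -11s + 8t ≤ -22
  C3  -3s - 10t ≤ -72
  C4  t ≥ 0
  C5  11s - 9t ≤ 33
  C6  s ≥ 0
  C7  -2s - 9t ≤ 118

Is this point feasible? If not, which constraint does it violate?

not feasible — violates C2

Constraint C2: -11s + 8t = 17, which is not ≤ -22. All other constraints are satisfied.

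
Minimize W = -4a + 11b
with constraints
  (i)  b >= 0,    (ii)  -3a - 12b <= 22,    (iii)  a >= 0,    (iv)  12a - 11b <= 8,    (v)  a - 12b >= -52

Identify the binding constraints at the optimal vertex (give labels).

(i) and (iv)

Corner points and W = -4a + 11b:
  (0, 0) → W = 0
  (2/3, 0) → W = -8/3
  (0, 13/3) → W = 143/3
  (668/133, 632/133) → W = 4280/133

The minimum is at (2/3, 0). Substituting into each constraint, equality holds for (i) and (iv); the remaining constraints have slack.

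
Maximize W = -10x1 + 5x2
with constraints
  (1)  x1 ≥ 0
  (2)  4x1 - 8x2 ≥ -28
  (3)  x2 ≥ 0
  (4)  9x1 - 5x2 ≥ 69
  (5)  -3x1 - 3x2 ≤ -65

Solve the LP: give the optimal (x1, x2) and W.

x1 = 38/3, x2 = 9, maximum W = -245/3

Corner points and W = -10x1 + 5x2:
  (173/13, 132/13) → W = -1070/13
  (65/3, 0) → W = -650/3
  (38/3, 9) → W = -245/3
The feasible region is unbounded (it extends along (2, 1), (1, 0)), but W strictly decreases along every unbounded feasible direction, so there is no improving ray and the maximum is attained at a vertex.

The optimum lies where 9x1 - 5x2 = 69 and -3x1 - 3x2 = -65.
Solving simultaneously gives x1 = 38/3, x2 = 9.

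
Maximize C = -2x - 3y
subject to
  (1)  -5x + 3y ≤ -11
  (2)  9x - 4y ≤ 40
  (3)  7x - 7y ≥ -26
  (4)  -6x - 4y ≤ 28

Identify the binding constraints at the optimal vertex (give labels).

Vertices and C = -2x - 3y:
  (76/7, 101/7) → C = -65
  (-20/19, -103/19) → C = 349/19
  (4/5, -41/5) → C = 23

The maximum is at (4/5, -41/5). Substituting into each constraint, equality holds for (2) and (4); the remaining constraints have slack.

(2) and (4)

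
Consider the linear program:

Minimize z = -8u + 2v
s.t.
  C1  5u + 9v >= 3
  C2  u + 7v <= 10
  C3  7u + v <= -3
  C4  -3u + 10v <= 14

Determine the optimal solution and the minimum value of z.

Extreme points and z = -8u + 2v:
  (-15/29, 18/29) → z = 156/29
  (-96/77, 79/77) → z = 926/77
  (-44/73, 89/73) → z = 530/73

u = -15/29, v = 18/29, minimum z = 156/29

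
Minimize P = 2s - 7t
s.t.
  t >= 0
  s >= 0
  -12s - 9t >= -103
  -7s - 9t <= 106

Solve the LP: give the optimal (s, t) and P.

Corner points and P = 2s - 7t:
  (0, 0) → P = 0
  (103/12, 0) → P = 103/6
  (0, 103/9) → P = -721/9

The binding constraints are s = 0 and -12s - 9t = -103.
Solving simultaneously gives s = 0, t = 103/9.

s = 0, t = 103/9, minimum P = -721/9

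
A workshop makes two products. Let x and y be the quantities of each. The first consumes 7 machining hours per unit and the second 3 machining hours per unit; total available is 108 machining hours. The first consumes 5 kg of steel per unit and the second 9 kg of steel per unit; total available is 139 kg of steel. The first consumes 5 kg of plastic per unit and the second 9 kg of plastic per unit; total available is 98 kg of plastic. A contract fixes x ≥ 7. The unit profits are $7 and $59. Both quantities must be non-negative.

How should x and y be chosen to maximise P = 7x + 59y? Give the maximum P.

Feasible corners and P = 7x + 59y:
  (108/7, 0) → P = 108
  (7, 0) → P = 49
  (113/8, 73/24) → P = 835/3
  (7, 7) → P = 462

The optimum lies where 5x + 9y = 98 and x = 7.
Solving simultaneously gives x = 7, y = 7.

x = 7, y = 7, maximum P = 462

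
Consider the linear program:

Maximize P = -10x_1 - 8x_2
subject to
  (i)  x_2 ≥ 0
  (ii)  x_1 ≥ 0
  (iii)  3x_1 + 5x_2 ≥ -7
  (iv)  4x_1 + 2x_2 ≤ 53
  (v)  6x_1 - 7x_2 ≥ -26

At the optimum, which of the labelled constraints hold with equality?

Corner points and P = -10x_1 - 8x_2:
  (0, 0) → P = 0
  (53/4, 0) → P = -265/2
  (0, 26/7) → P = -208/7
  (319/40, 211/20) → P = -3283/20

The maximum is at (0, 0). Substituting into each constraint, equality holds for (i) and (ii); the remaining constraints have slack.

(i) and (ii)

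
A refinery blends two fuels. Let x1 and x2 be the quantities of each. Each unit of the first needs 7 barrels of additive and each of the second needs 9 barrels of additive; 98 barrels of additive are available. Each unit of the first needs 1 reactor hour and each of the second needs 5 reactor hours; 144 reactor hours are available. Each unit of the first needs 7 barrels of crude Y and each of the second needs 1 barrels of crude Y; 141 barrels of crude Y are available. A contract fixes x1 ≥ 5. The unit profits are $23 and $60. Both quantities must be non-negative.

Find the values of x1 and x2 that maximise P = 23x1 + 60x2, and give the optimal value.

x1 = 5, x2 = 7, maximum P = 535

Corner points and P = 23x1 + 60x2:
  (14, 0) → P = 322
  (5, 0) → P = 115
  (5, 7) → P = 535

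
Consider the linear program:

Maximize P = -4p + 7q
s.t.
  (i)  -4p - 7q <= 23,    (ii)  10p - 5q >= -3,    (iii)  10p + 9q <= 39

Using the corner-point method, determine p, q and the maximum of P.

p = 6/5, q = 3, maximum P = 81/5

Vertices and P = -4p + 7q:
  (-68/45, -109/45) → P = -491/45
  (240/17, -193/17) → P = -2311/17
  (6/5, 3) → P = 81/5

At the optimal vertex, 10p - 5q = -3 and 10p + 9q = 39.
Solving simultaneously gives p = 6/5, q = 3.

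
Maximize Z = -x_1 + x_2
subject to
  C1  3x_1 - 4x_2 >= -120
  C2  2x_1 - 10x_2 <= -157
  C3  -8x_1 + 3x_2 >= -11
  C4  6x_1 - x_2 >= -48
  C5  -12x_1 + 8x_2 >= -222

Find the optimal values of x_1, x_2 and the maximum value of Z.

x_1 = -24/7, x_2 = 192/7, maximum Z = 216/7

Corner points and Z = -x_1 + x_2:
  (404/23, 993/23) → Z = 589/23
  (-24/7, 192/7) → Z = 216/7
  (581/74, 639/37) → Z = 697/74
  (-323/58, 423/29) → Z = 1169/58

The optimum lies where 3x_1 - 4x_2 = -120 and 6x_1 - x_2 = -48.
Solving simultaneously gives x_1 = -24/7, x_2 = 192/7.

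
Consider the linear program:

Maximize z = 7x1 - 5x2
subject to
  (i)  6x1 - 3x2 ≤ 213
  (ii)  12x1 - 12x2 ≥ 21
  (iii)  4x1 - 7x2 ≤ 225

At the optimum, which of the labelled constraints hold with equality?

Extreme points and z = 7x1 - 5x2:
  (277/4, 135/2) → z = 589/4
  (136/5, -83/5) → z = 1367/5
  (-851/12, -218/3) → z = -1597/12

The maximum is at (136/5, -83/5). Substituting into each constraint, equality holds for (i) and (iii); the remaining constraints have slack.

(i) and (iii)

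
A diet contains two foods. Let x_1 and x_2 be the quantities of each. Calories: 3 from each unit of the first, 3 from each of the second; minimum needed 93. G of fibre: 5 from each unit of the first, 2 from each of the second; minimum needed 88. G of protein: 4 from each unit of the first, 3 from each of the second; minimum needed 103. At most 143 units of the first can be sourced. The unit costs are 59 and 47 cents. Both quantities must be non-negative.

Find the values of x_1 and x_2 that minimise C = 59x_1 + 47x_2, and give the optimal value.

Vertices and C = 59x_1 + 47x_2:
  (0, 44) → C = 2068
  (31, 0) → C = 1829
  (143, 0) → C = 8437
  (10, 21) → C = 1577
  (58/7, 163/7) → C = 11083/7
The feasible region is unbounded (it extends along (0, 1)), but C strictly increases along every unbounded feasible direction, so there is no improving ray and the minimum is attained at a vertex.

The binding constraints are 3x_1 + 3x_2 = 93 and 4x_1 + 3x_2 = 103.
Solving simultaneously gives x_1 = 10, x_2 = 21.

x_1 = 10, x_2 = 21, minimum C = 1577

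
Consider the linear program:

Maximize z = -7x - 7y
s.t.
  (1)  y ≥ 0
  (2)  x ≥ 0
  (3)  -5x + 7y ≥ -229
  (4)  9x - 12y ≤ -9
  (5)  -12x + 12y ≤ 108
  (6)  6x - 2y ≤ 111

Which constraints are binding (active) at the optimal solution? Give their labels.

(2) and (4)

Extreme points and z = -7x - 7y:
  (0, 3/4) → z = -21/4
  (0, 9) → z = -63
  (25, 39/2) → z = -623/2
  (129/4, 165/4) → z = -1029/2

The maximum is at (0, 3/4). Substituting into each constraint, equality holds for (2) and (4); the remaining constraints have slack.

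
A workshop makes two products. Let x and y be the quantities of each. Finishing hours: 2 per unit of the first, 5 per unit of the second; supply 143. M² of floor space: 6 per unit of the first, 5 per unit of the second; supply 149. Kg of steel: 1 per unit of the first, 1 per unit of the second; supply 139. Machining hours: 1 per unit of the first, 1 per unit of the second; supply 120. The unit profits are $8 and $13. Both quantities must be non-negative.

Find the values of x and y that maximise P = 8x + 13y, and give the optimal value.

Vertices and P = 8x + 13y:
  (0, 0) → P = 0
  (0, 143/5) → P = 1859/5
  (149/6, 0) → P = 596/3
  (3/2, 28) → P = 376

The binding constraints are 2x + 5y = 143 and 6x + 5y = 149.
Solving simultaneously gives x = 3/2, y = 28.

x = 3/2, y = 28, maximum P = 376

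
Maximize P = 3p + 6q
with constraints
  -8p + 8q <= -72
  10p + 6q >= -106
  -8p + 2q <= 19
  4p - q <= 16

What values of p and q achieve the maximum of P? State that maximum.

p = 7/3, q = -20/3, maximum P = -33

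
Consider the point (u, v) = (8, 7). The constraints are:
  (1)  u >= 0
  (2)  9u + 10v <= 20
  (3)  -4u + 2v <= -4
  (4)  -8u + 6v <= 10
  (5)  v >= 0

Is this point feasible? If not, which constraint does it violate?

Constraint (2): 9u + 10v = 142, which is not ≤ 20. All other constraints are satisfied.

not feasible — violates (2)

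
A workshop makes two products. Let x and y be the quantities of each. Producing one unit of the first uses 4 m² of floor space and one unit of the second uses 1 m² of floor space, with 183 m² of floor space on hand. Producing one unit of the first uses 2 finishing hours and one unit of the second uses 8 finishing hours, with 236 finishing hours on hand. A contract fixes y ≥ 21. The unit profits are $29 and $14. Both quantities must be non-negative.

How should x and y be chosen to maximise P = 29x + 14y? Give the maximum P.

Vertices and P = 29x + 14y:
  (0, 59/2) → P = 413
  (0, 21) → P = 294
  (34, 21) → P = 1280

The binding constraints are 2x + 8y = 236 and y = 21.
Solving simultaneously gives x = 34, y = 21.

x = 34, y = 21, maximum P = 1280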